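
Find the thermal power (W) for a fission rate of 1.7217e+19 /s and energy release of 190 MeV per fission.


P = fission_rate * E_MeV * 1.602e-13
P = 1.7217e+19 * 190 * 1.602e-13
P = 5.2405e+08 W

5.2405e+08


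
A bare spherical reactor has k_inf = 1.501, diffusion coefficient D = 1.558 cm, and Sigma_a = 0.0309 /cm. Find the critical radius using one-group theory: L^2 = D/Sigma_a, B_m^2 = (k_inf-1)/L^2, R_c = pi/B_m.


L^2 = D / Sigma_a = 1.558 / 0.0309 = 50.42071 cm^2
B_m^2 = (k_inf - 1) / L^2 = (1.501 - 1) / 50.42071 = 0.009936393 /cm^2
For a bare sphere: B_g = pi/R, so R_c = pi / sqrt(B_m^2)
R_c = pi / sqrt(0.009936393) = 31.516 cm

31.516


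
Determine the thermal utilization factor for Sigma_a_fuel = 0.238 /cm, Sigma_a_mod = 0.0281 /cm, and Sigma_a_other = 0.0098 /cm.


f = Sigma_a_fuel / (Sigma_a_fuel + Sigma_a_mod + Sigma_a_other)
f = 0.238 / (0.238 + 0.0281 + 0.0098)
f = 0.86263

0.86263


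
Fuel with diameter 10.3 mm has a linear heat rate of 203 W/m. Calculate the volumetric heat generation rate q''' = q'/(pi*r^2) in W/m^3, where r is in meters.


r = D / 2 / 1000 = 10.3 / 2 / 1000 = 0.00515 m
q''' = q' / (pi * r^2)
q''' = 203 / (pi * 0.00515^2)
q''' = 2.4363e+06 W/m^3

2.4363e+06


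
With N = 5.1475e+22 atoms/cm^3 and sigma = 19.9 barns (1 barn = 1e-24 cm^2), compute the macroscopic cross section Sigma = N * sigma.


Sigma = N * sigma_barns * 1e-24
Sigma = 5.1475e+22 * 19.9 * 1e-24
Sigma = 1.0244 /cm

1.0244


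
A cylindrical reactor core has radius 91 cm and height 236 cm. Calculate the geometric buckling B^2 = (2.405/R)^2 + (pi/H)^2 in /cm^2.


B^2 = (2.405/R)^2 + (pi/H)^2
B^2 = (2.405/91)^2 + (pi/236)^2
B^2 = 8.7567e-04 /cm^2

8.7567e-04


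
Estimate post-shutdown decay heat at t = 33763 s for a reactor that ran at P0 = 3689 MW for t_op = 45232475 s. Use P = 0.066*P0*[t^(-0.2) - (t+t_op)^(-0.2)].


P/P0 = 0.066 * [t^(-0.2) - (t + t_op)^(-0.2)]
P/P0 = 0.066 * [33763^(-0.2) - (33763 + 45232475)^(-0.2)]
P/P0 = 0.066 * [0.1242544 - 0.02943372] = 0.006258165
P = 3689 * 0.006258165 = 23.086 MW

23.086


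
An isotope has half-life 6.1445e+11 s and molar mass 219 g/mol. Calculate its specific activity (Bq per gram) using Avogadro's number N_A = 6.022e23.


lambda = ln(2) / t_half = ln(2) / 6.1445e+11 = 1.128077e-12 /s
SA = lambda * N_A / M
SA = 1.128077e-12 * 6.022e23 / 219
SA = 3.1020e+09 Bq/g

3.1020e+09


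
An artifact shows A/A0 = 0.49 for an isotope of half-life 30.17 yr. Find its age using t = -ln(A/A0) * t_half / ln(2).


lambda = ln(2) / t_half = ln(2) / 30.17 = 0.02297472 /yr
t = -ln(A/A0) / lambda
t = -ln(0.49) / 0.02297472
t = 31.049 yr

31.049


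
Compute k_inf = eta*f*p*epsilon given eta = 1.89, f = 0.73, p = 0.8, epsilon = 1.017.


k_inf = eta * f * p * epsilon
k_inf = 1.89 * 0.73 * 0.8 * 1.017
k_inf = 1.1225

1.1225


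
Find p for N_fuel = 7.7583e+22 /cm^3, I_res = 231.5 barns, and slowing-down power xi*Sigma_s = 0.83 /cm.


p = exp(-N * I * 1e-24 / (xi*Sigma_s))
p = exp(-7.7583e+22 * 231.5 * 1e-24 / 0.83)
p = 4.0018e-10

4.0018e-10


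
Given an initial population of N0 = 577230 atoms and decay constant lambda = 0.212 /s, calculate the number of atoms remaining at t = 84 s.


N = N0 * exp(-lambda * t)
N = 577230 * exp(-0.212 * 84)
N = 0.010652

0.010652


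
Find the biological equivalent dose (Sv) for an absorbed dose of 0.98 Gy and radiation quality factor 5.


H = D * Q
H = 0.98 * 5
H = 4.9000 Sv

4.9000


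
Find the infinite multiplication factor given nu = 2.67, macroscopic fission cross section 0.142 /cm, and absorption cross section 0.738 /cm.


k_inf = nu * Sigma_f / Sigma_a
k_inf = 2.67 * 0.142 / 0.738
k_inf = 0.51374

0.51374


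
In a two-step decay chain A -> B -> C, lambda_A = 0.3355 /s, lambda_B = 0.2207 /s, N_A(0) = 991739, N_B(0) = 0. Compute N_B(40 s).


N_B(t) = lambda_A * N_A0 / (lambda_B - lambda_A) * [exp(-lambda_A*t) - exp(-lambda_B*t)]
exp(-0.3355*40) = 1.485142e-06; exp(-0.2207*40) = 1.465711e-04
N_B = 0.3355 * 991739 / (0.2207 - 0.3355) * (1.485142e-06 - 1.465711e-04)
N_B = 420.51

420.51


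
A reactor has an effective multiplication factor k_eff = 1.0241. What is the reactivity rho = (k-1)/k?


rho = (k_eff - 1) / k_eff
rho = (1.0241 - 1) / 1.0241
rho = 0.023533

0.023533


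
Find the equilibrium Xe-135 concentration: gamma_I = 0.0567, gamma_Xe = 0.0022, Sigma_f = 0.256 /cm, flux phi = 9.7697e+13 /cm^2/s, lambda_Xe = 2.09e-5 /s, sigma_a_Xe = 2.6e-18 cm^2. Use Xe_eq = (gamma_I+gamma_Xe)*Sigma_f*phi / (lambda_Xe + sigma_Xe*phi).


Xe_eq = (gamma_I + gamma_Xe) * Sigma_f * phi / (lambda_Xe + sigma_Xe * phi)
Numerator = (0.0567 + 0.0022) * 0.256 * 9.7697e+13 = 1.473114e+12
Denominator = 2.09e-5 + 2.6e-18 * 9.7697e+13 = 2.749122e-04
Xe_eq = 1.473114e+12 / 2.749122e-04 = 5.3585e+15 /cm^3

5.3585e+15


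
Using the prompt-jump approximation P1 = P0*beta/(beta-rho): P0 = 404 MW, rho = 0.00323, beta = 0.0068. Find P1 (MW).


P1/P0 = beta / (beta - rho)
P1/P0 = 0.0068 / (0.0068 - 0.00323) = 1.904762
P1 = 404 * 1.904762 = 769.52 MW

769.52


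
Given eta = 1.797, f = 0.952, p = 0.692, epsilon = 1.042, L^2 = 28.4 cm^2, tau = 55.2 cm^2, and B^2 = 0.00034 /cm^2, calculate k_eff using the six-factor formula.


k_inf = eta*f*p*eps = 1.797*0.952*0.692*1.042 = 1.233556
P_TNL = 1/(1 + L^2*B^2) = 1/(1 + 28.4*0.00034) = 0.9904363
P_FNL = exp(-B^2*tau) = exp(-0.00034*55.2) = 0.9814070
k_eff = k_inf * P_TNL * P_FNL = 1.233556 * 0.9904363 * 0.9814070
k_eff = 1.1990

1.1990


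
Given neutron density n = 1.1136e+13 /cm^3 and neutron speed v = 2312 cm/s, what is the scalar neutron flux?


phi = n * v
phi = 1.1136e+13 * 2312
phi = 2.5746e+16 /cm^2/s

2.5746e+16


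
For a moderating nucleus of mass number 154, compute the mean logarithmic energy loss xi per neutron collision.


xi = 1 + (A-1)^2/(2A) * ln((A-1)/(A+1))
xi = 1 + (154-1)^2/(2*154) * ln((154-1)/(154 +1))
xi = 0.012931

0.012931


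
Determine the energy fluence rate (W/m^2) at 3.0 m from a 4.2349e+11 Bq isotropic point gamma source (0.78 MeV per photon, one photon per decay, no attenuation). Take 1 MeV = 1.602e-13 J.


psi = A * E * 1.602e-13 / (4*pi*r^2)
psi = 4.2349e+11 * 0.78 * 1.602e-13 / (4*pi*3.0^2)
psi = 4.6789e-04 W/m^2

4.6789e-04


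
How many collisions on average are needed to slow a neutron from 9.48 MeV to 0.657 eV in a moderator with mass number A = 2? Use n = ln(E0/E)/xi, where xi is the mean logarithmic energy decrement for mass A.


xi = 1 + (A-1)^2/(2A)*ln((A-1)/(A+1)) = 0.7253469 (for A = 2)
n = ln(E0/E) / xi
n = ln(9.48e6 / 0.657) / 0.7253469
n = ln(1.442922e+07) / 0.7253469 = 22.727

22.727


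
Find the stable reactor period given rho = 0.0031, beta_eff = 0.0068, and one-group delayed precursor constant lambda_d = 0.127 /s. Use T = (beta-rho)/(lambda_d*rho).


T = (beta - rho) / (lambda_d * rho)
T = (0.0068 - 0.0031) / (0.127 * 0.0031)
T = 9.3980 s

9.3980


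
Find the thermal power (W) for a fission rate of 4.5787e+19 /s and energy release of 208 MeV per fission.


P = fission_rate * E_MeV * 1.602e-13
P = 4.5787e+19 * 208 * 1.602e-13
P = 1.5257e+09 W

1.5257e+09


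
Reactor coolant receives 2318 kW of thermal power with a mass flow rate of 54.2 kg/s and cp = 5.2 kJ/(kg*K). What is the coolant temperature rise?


dT = Q / (m_dot * cp)
dT = 2318 / (54.2 * 5.2)
dT = 8.2245 C

8.2245


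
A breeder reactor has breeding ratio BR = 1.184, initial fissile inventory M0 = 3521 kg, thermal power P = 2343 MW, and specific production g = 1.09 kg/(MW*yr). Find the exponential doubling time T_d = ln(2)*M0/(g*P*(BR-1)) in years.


Breeding gain G = BR - 1 = 1.184 - 1 = 0.184
Fissile production rate = g * P * G = 1.09 * 2343 * 0.184 = 469.91208 kg/yr
T_d = ln(2) * M0 / (g * P * G)
T_d = ln(2) * 3521 / 469.91208 = 5.1937 yr

5.1937


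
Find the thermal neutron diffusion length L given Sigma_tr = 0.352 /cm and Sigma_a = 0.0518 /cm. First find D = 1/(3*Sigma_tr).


D = 1 / (3 * Sigma_tr) = 1 / (3 * 0.352) = 0.9469697 cm
L = sqrt(D / Sigma_a)
L = sqrt(0.9469697 / 0.0518)
L = 4.2757 cm

4.2757


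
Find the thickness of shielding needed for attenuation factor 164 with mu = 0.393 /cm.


x = ln(factor) / mu
x = ln(164) / 0.393
x = 12.977 cm

12.977


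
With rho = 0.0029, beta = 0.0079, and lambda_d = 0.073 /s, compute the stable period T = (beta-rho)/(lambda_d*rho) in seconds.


T = (beta - rho) / (lambda_d * rho)
T = (0.0079 - 0.0029) / (0.073 * 0.0029)
T = 23.618 s

23.618


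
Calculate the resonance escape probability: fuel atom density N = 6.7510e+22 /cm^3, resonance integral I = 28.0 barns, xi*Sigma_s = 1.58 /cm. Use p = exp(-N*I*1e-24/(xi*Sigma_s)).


p = exp(-N * I * 1e-24 / (xi*Sigma_s))
p = exp(-6.7510e+22 * 28.0 * 1e-24 / 1.58)
p = 0.30229

0.30229


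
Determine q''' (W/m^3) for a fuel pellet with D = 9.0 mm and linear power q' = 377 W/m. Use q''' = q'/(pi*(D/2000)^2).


r = D / 2 / 1000 = 9.0 / 2 / 1000 = 0.0045 m
q''' = q' / (pi * r^2)
q''' = 377 / (pi * 0.0045^2)
q''' = 5.9261e+06 W/m^3

5.9261e+06


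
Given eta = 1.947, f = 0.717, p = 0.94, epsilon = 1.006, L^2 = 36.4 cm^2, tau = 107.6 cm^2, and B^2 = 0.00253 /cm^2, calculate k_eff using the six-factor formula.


k_inf = eta*f*p*eps = 1.947*0.717*0.94*1.006 = 1.320112
P_TNL = 1/(1 + L^2*B^2) = 1/(1 + 36.4*0.00253) = 0.9156738
P_FNL = exp(-B^2*tau) = exp(-0.00253*107.6) = 0.7616806
k_eff = k_inf * P_TNL * P_FNL = 1.320112 * 0.9156738 * 0.7616806
k_eff = 0.92071

0.92071


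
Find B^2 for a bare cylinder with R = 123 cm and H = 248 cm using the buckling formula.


B^2 = (2.405/R)^2 + (pi/H)^2
B^2 = (2.405/123)^2 + (pi/248)^2
B^2 = 5.4278e-04 /cm^2

5.4278e-04


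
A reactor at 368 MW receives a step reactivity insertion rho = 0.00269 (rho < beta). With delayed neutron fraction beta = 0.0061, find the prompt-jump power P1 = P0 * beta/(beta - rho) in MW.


P1/P0 = beta / (beta - rho)
P1/P0 = 0.0061 / (0.0061 - 0.00269) = 1.788856
P1 = 368 * 1.788856 = 658.30 MW

658.30


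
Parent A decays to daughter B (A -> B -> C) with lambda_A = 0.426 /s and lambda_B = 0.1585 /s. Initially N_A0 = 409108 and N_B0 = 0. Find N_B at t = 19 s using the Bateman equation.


N_B(t) = lambda_A * N_A0 / (lambda_B - lambda_A) * [exp(-lambda_A*t) - exp(-lambda_B*t)]
exp(-0.426*19) = 3.053658e-04; exp(-0.1585*19) = 0.04921780
N_B = 0.426 * 409108 / (0.1585 - 0.426) * (3.053658e-04 - 0.04921780)
N_B = 31867

31867


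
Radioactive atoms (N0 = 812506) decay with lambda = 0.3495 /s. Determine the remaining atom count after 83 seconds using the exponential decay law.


N = N0 * exp(-lambda * t)
N = 812506 * exp(-0.3495 * 83)
N = 2.0493e-07

2.0493e-07


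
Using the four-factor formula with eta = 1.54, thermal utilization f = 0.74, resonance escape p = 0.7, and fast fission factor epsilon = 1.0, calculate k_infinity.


k_inf = eta * f * p * epsilon
k_inf = 1.54 * 0.74 * 0.7 * 1.0
k_inf = 0.79772

0.79772


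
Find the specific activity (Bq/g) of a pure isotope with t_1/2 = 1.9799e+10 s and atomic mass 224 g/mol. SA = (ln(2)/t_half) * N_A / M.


lambda = ln(2) / t_half = ln(2) / 1.9799e+10 = 3.500920e-11 /s
SA = lambda * N_A / M
SA = 3.500920e-11 * 6.022e23 / 224
SA = 9.4118e+10 Bq/g

9.4118e+10


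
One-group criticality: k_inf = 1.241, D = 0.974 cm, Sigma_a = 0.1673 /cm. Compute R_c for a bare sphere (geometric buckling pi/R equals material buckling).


L^2 = D / Sigma_a = 0.974 / 0.1673 = 5.821877 cm^2
B_m^2 = (k_inf - 1) / L^2 = (1.241 - 1) / 5.821877 = 0.04139558 /cm^2
For a bare sphere: B_g = pi/R, so R_c = pi / sqrt(B_m^2)
R_c = pi / sqrt(0.04139558) = 15.441 cm

15.441


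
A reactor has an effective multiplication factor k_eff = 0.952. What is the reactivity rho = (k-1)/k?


rho = (k_eff - 1) / k_eff
rho = (0.952 - 1) / 0.952
rho = -0.050420

-0.050420


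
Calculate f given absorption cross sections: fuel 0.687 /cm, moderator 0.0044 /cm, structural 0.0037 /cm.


f = Sigma_a_fuel / (Sigma_a_fuel + Sigma_a_mod + Sigma_a_other)
f = 0.687 / (0.687 + 0.0044 + 0.0037)
f = 0.98835

0.98835


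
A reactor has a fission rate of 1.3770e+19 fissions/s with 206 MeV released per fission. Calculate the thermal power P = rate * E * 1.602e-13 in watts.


P = fission_rate * E_MeV * 1.602e-13
P = 1.3770e+19 * 206 * 1.602e-13
P = 4.5443e+08 W

4.5443e+08


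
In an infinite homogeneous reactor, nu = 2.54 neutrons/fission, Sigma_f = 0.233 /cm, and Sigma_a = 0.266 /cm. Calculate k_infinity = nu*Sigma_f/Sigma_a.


k_inf = nu * Sigma_f / Sigma_a
k_inf = 2.54 * 0.233 / 0.266
k_inf = 2.2249

2.2249


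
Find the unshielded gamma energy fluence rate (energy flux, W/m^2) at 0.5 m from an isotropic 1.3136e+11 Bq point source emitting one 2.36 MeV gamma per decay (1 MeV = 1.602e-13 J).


psi = A * E * 1.602e-13 / (4*pi*r^2)
psi = 1.3136e+11 * 2.36 * 1.602e-13 / (4*pi*0.5^2)
psi = 0.015808 W/m^2

0.015808


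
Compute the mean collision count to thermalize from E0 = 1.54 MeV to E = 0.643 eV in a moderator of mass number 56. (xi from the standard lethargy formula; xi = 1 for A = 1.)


xi = 1 + (A-1)^2/(2A)*ln((A-1)/(A+1)) = 0.03529286 (for A = 56)
n = ln(E0/E) / xi
n = ln(1.54e6 / 0.643) / 0.03529286
n = ln(2.395023e+06) / 0.03529286 = 416.20

416.20


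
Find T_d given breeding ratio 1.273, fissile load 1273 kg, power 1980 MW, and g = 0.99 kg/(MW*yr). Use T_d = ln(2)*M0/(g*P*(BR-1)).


Breeding gain G = BR - 1 = 1.273 - 1 = 0.273
Fissile production rate = g * P * G = 0.99 * 1980 * 0.273 = 535.1346 kg/yr
T_d = ln(2) * M0 / (g * P * G)
T_d = ln(2) * 1273 / 535.1346 = 1.6489 yr

1.6489


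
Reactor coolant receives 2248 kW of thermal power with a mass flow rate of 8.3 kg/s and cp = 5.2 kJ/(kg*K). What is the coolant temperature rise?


dT = Q / (m_dot * cp)
dT = 2248 / (8.3 * 5.2)
dT = 52.085 C

52.085


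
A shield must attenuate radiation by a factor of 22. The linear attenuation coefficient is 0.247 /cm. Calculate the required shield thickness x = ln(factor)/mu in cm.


x = ln(factor) / mu
x = ln(22) / 0.247
x = 12.514 cm

12.514


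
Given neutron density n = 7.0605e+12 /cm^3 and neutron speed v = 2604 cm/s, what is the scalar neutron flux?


phi = n * v
phi = 7.0605e+12 * 2604
phi = 1.8386e+16 /cm^2/s

1.8386e+16


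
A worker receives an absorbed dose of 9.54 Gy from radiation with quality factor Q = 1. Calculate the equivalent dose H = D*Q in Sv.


H = D * Q
H = 9.54 * 1
H = 9.5400 Sv

9.5400


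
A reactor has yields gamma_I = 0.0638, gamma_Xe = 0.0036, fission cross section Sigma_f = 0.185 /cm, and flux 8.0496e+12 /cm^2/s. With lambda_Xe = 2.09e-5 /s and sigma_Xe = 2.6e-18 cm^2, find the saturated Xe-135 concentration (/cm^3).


Xe_eq = (gamma_I + gamma_Xe) * Sigma_f * phi / (lambda_Xe + sigma_Xe * phi)
Numerator = (0.0638 + 0.0036) * 0.185 * 8.0496e+12 = 1.003705e+11
Denominator = 2.09e-5 + 2.6e-18 * 8.0496e+12 = 4.182896e-05
Xe_eq = 1.003705e+11 / 4.182896e-05 = 2.3995e+15 /cm^3

2.3995e+15


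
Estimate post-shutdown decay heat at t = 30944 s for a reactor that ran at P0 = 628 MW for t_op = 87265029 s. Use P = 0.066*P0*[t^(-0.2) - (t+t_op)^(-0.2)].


P/P0 = 0.066 * [t^(-0.2) - (t + t_op)^(-0.2)]
P/P0 = 0.066 * [30944^(-0.2) - (30944 + 87265029)^(-0.2)]
P/P0 = 0.066 * [0.1264401 - 0.02581078] = 0.006641535
P = 628 * 0.006641535 = 4.1709 MW

4.1709


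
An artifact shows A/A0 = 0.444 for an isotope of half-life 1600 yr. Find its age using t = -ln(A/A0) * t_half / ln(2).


lambda = ln(2) / t_half = ln(2) / 1600 = 4.332170e-04 /yr
t = -ln(A/A0) / lambda
t = -ln(0.444) / 4.332170e-04
t = 1874.2 yr

1874.2


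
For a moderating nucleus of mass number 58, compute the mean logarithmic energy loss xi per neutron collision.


xi = 1 + (A-1)^2/(2A) * ln((A-1)/(A+1))
xi = 1 + (58-1)^2/(2*58) * ln((58-1)/(58 +1))
xi = 0.034090

0.034090


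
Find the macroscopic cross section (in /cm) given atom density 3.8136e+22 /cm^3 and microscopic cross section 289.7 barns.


Sigma = N * sigma_barns * 1e-24
Sigma = 3.8136e+22 * 289.7 * 1e-24
Sigma = 11.048 /cm

11.048


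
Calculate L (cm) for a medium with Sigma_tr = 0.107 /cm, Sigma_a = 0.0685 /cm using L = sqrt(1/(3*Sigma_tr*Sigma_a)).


D = 1 / (3 * Sigma_tr) = 1 / (3 * 0.107) = 3.115265 cm
L = sqrt(D / Sigma_a)
L = sqrt(3.115265 / 0.0685)
L = 6.7438 cm

6.7438


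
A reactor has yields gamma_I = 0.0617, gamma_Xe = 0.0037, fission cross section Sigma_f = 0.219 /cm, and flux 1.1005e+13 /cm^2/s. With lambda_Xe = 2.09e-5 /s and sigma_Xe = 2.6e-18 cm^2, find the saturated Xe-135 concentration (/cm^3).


Xe_eq = (gamma_I + gamma_Xe) * Sigma_f * phi / (lambda_Xe + sigma_Xe * phi)
Numerator = (0.0617 + 0.0037) * 0.219 * 1.1005e+13 = 1.576202e+11
Denominator = 2.09e-5 + 2.6e-18 * 1.1005e+13 = 4.951300e-05
Xe_eq = 1.576202e+11 / 4.951300e-05 = 3.1834e+15 /cm^3

3.1834e+15


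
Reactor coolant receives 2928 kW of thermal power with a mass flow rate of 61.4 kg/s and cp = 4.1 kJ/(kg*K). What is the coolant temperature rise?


dT = Q / (m_dot * cp)
dT = 2928 / (61.4 * 4.1)
dT = 11.631 C

11.631


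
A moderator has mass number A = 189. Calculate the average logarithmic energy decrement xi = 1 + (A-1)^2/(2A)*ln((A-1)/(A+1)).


xi = 1 + (A-1)^2/(2A) * ln((A-1)/(A+1))
xi = 1 + (189-1)^2/(2*189) * ln((189-1)/(189 +1))
xi = 0.010545

0.010545


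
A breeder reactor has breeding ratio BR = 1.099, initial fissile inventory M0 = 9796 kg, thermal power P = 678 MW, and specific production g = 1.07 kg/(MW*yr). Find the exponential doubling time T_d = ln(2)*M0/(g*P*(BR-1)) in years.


Breeding gain G = BR - 1 = 1.099 - 1 = 0.099
Fissile production rate = g * P * G = 1.07 * 678 * 0.099 = 71.82054 kg/yr
T_d = ln(2) * M0 / (g * P * G)
T_d = ln(2) * 9796 / 71.82054 = 94.542 yr

94.542


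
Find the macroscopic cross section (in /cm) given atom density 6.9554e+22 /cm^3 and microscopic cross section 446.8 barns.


Sigma = N * sigma_barns * 1e-24
Sigma = 6.9554e+22 * 446.8 * 1e-24
Sigma = 31.077 /cm

31.077


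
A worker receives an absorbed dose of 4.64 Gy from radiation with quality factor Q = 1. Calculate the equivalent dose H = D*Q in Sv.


H = D * Q
H = 4.64 * 1
H = 4.6400 Sv

4.6400


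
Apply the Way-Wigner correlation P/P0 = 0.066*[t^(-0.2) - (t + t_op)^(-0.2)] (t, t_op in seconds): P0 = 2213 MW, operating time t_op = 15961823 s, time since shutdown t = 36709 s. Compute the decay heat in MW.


P/P0 = 0.066 * [t^(-0.2) - (t + t_op)^(-0.2)]
P/P0 = 0.066 * [36709^(-0.2) - (36709 + 15961823)^(-0.2)]
P/P0 = 0.066 * [0.1221928 - 0.03623965] = 0.005672908
P = 2213 * 0.005672908 = 12.554 MW

12.554


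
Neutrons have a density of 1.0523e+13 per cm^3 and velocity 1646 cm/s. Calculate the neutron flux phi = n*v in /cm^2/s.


phi = n * v
phi = 1.0523e+13 * 1646
phi = 1.7321e+16 /cm^2/s

1.7321e+16


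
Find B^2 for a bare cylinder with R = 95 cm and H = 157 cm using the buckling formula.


B^2 = (2.405/R)^2 + (pi/H)^2
B^2 = (2.405/95)^2 + (pi/157)^2
B^2 = 0.0010413 /cm^2

0.0010413


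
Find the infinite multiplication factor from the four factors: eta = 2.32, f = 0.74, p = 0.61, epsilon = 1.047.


k_inf = eta * f * p * epsilon
k_inf = 2.32 * 0.74 * 0.61 * 1.047
k_inf = 1.0965

1.0965


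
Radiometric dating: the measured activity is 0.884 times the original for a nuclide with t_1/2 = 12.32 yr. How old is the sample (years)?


lambda = ln(2) / t_half = ln(2) / 12.32 = 0.05626195 /yr
t = -ln(A/A0) / lambda
t = -ln(0.884) / 0.05626195
t = 2.1915 yr

2.1915


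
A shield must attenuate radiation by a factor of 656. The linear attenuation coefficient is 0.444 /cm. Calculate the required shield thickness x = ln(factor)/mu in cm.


x = ln(factor) / mu
x = ln(656) / 0.444
x = 14.608 cm

14.608


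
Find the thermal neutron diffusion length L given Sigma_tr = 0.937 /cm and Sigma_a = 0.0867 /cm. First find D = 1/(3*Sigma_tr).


D = 1 / (3 * Sigma_tr) = 1 / (3 * 0.937) = 0.3557453 cm
L = sqrt(D / Sigma_a)
L = sqrt(0.3557453 / 0.0867)
L = 2.0256 cm

2.0256


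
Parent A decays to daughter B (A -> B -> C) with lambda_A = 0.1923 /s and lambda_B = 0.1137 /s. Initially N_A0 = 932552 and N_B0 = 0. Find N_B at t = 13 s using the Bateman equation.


N_B(t) = lambda_A * N_A0 / (lambda_B - lambda_A) * [exp(-lambda_A*t) - exp(-lambda_B*t)]
exp(-0.1923*13) = 0.08209321; exp(-0.1137*13) = 0.2280706
N_B = 0.1923 * 932552 / (0.1137 - 0.1923) * (0.08209321 - 0.2280706)
N_B = 333055

333055


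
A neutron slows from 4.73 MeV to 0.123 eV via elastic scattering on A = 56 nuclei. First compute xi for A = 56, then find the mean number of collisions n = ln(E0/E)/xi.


xi = 1 + (A-1)^2/(2A)*ln((A-1)/(A+1)) = 0.03529286 (for A = 56)
n = ln(E0/E) / xi
n = ln(4.73e6 / 0.123) / 0.03529286
n = ln(3.845528e+07) / 0.03529286 = 494.86

494.86


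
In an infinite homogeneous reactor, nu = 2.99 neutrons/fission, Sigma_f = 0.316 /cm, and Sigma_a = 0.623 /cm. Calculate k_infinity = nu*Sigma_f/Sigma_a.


k_inf = nu * Sigma_f / Sigma_a
k_inf = 2.99 * 0.316 / 0.623
k_inf = 1.5166

1.5166


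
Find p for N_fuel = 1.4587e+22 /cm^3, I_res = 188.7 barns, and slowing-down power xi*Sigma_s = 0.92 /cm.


p = exp(-N * I * 1e-24 / (xi*Sigma_s))
p = exp(-1.4587e+22 * 188.7 * 1e-24 / 0.92)
p = 0.050191

0.050191


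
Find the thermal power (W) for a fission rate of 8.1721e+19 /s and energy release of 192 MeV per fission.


P = fission_rate * E_MeV * 1.602e-13
P = 8.1721e+19 * 192 * 1.602e-13
P = 2.5136e+09 W

2.5136e+09


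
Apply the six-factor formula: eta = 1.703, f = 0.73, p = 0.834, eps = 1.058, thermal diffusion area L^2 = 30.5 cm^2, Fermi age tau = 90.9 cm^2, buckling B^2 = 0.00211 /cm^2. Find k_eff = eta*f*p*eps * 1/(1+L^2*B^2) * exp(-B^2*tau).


k_inf = eta*f*p*eps = 1.703*0.73*0.834*1.058 = 1.096956
P_TNL = 1/(1 + L^2*B^2) = 1/(1 + 30.5*0.00211) = 0.9395362
P_FNL = exp(-B^2*tau) = exp(-0.00211*90.9) = 0.8254728
k_eff = k_inf * P_TNL * P_FNL = 1.096956 * 0.9395362 * 0.8254728
k_eff = 0.85076

0.85076


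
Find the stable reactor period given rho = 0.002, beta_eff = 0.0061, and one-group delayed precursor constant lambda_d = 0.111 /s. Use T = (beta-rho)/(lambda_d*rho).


T = (beta - rho) / (lambda_d * rho)
T = (0.0061 - 0.002) / (0.111 * 0.002)
T = 18.468 s

18.468


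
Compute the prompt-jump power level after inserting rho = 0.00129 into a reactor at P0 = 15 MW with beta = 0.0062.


P1/P0 = beta / (beta - rho)
P1/P0 = 0.0062 / (0.0062 - 0.00129) = 1.262729
P1 = 15 * 1.262729 = 18.941 MW

18.941


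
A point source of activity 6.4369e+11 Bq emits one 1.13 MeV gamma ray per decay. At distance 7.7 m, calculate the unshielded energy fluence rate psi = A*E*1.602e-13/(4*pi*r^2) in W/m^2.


psi = A * E * 1.602e-13 / (4*pi*r^2)
psi = 6.4369e+11 * 1.13 * 1.602e-13 / (4*pi*7.7^2)
psi = 1.5640e-04 W/m^2

1.5640e-04


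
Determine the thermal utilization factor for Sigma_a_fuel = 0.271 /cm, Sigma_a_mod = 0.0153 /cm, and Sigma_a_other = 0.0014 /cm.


f = Sigma_a_fuel / (Sigma_a_fuel + Sigma_a_mod + Sigma_a_other)
f = 0.271 / (0.271 + 0.0153 + 0.0014)
f = 0.94195

0.94195


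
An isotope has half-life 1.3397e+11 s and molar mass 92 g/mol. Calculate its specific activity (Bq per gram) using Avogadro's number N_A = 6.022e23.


lambda = ln(2) / t_half = ln(2) / 1.3397e+11 = 5.173898e-12 /s
SA = lambda * N_A / M
SA = 5.173898e-12 * 6.022e23 / 92
SA = 3.3867e+10 Bq/g

3.3867e+10


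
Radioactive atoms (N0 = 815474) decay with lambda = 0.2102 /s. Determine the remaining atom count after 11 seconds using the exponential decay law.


N = N0 * exp(-lambda * t)
N = 815474 * exp(-0.2102 * 11)
N = 80767

80767


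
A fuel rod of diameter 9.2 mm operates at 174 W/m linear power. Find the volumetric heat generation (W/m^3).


r = D / 2 / 1000 = 9.2 / 2 / 1000 = 0.0046 m
q''' = q' / (pi * r^2)
q''' = 174 / (pi * 0.0046^2)
q''' = 2.6175e+06 W/m^3

2.6175e+06


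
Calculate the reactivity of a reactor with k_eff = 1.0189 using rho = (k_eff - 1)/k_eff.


rho = (k_eff - 1) / k_eff
rho = (1.0189 - 1) / 1.0189
rho = 0.018549

0.018549


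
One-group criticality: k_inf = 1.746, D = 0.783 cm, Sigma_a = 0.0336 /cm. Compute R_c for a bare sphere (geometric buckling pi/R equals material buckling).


L^2 = D / Sigma_a = 0.783 / 0.0336 = 23.30357 cm^2
B_m^2 = (k_inf - 1) / L^2 = (1.746 - 1) / 23.30357 = 0.03201226 /cm^2
For a bare sphere: B_g = pi/R, so R_c = pi / sqrt(B_m^2)
R_c = pi / sqrt(0.03201226) = 17.559 cm

17.559


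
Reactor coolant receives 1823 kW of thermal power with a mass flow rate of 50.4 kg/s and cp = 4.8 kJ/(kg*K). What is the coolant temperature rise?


dT = Q / (m_dot * cp)
dT = 1823 / (50.4 * 4.8)
dT = 7.5355 C

7.5355


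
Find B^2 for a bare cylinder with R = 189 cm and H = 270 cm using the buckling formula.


B^2 = (2.405/R)^2 + (pi/H)^2
B^2 = (2.405/189)^2 + (pi/270)^2
B^2 = 2.9731e-04 /cm^2

2.9731e-04


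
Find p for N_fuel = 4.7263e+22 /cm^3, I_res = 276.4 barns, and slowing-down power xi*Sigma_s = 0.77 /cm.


p = exp(-N * I * 1e-24 / (xi*Sigma_s))
p = exp(-4.7263e+22 * 276.4 * 1e-24 / 0.77)
p = 4.2849e-08

4.2849e-08


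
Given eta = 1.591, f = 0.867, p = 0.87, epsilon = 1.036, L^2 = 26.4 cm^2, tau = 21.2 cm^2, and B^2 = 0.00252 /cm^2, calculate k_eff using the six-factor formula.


k_inf = eta*f*p*eps = 1.591*0.867*0.87*1.036 = 1.243278
P_TNL = 1/(1 + L^2*B^2) = 1/(1 + 26.4*0.00252) = 0.9376219
P_FNL = exp(-B^2*tau) = exp(-0.00252*21.2) = 0.9479780
k_eff = k_inf * P_TNL * P_FNL = 1.243278 * 0.9376219 * 0.9479780
k_eff = 1.1051

1.1051


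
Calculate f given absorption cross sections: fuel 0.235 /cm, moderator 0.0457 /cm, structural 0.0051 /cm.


f = Sigma_a_fuel / (Sigma_a_fuel + Sigma_a_mod + Sigma_a_other)
f = 0.235 / (0.235 + 0.0457 + 0.0051)
f = 0.82225

0.82225


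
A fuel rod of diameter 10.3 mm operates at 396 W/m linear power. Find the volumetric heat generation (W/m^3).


r = D / 2 / 1000 = 10.3 / 2 / 1000 = 0.00515 m
q''' = q' / (pi * r^2)
q''' = 396 / (pi * 0.00515^2)
q''' = 4.7526e+06 W/m^3

4.7526e+06


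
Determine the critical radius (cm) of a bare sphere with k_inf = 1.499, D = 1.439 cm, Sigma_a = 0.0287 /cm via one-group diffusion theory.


L^2 = D / Sigma_a = 1.439 / 0.0287 = 50.13937 cm^2
B_m^2 = (k_inf - 1) / L^2 = (1.499 - 1) / 50.13937 = 0.009952259 /cm^2
For a bare sphere: B_g = pi/R, so R_c = pi / sqrt(B_m^2)
R_c = pi / sqrt(0.009952259) = 31.491 cm

31.491


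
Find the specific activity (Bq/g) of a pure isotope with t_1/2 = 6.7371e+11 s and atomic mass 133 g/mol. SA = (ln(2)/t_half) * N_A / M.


lambda = ln(2) / t_half = ln(2) / 6.7371e+11 = 1.028851e-12 /s
SA = lambda * N_A / M
SA = 1.028851e-12 * 6.022e23 / 133
SA = 4.6585e+09 Bq/g

4.6585e+09


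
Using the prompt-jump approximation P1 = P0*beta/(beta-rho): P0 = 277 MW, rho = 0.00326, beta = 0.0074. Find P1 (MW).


P1/P0 = beta / (beta - rho)
P1/P0 = 0.0074 / (0.0074 - 0.00326) = 1.787440
P1 = 277 * 1.787440 = 495.12 MW

495.12


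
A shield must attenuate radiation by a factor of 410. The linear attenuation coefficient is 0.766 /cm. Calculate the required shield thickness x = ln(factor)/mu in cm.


x = ln(factor) / mu
x = ln(410) / 0.766
x = 7.8540 cm

7.8540


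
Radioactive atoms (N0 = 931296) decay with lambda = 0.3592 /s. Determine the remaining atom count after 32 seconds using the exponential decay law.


N = N0 * exp(-lambda * t)
N = 931296 * exp(-0.3592 * 32)
N = 9.4871

9.4871


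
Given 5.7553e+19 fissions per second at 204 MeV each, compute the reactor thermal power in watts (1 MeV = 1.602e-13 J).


P = fission_rate * E_MeV * 1.602e-13
P = 5.7553e+19 * 204 * 1.602e-13
P = 1.8809e+09 W

1.8809e+09


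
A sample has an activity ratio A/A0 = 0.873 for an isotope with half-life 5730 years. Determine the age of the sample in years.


lambda = ln(2) / t_half = ln(2) / 5730 = 1.209681e-04 /yr
t = -ln(A/A0) / lambda
t = -ln(0.873) / 1.209681e-04
t = 1122.8 yr

1122.8


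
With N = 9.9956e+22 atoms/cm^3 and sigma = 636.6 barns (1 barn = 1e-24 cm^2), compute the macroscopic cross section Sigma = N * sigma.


Sigma = N * sigma_barns * 1e-24
Sigma = 9.9956e+22 * 636.6 * 1e-24
Sigma = 63.632 /cm

63.632


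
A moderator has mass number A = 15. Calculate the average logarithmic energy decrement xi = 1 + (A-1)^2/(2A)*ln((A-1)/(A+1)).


xi = 1 + (A-1)^2/(2A) * ln((A-1)/(A+1))
xi = 1 + (15-1)^2/(2*15) * ln((15-1)/(15 +1))
xi = 0.12759

0.12759


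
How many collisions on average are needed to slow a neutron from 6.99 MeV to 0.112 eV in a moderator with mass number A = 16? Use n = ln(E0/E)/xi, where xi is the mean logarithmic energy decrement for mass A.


xi = 1 + (A-1)^2/(2A)*ln((A-1)/(A+1)) = 0.1199467 (for A = 16)
n = ln(E0/E) / xi
n = ln(6.99e6 / 0.112) / 0.1199467
n = ln(6.241071e+07) / 0.1199467 = 149.64

149.64


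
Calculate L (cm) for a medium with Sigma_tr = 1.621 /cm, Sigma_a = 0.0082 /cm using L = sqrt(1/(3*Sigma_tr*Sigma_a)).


D = 1 / (3 * Sigma_tr) = 1 / (3 * 1.621) = 0.2056344 cm
L = sqrt(D / Sigma_a)
L = sqrt(0.2056344 / 0.0082)
L = 5.0077 cm

5.0077


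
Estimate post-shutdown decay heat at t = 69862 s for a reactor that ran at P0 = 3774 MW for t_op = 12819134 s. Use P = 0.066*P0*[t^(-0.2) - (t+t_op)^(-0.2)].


P/P0 = 0.066 * [t^(-0.2) - (t + t_op)^(-0.2)]
P/P0 = 0.066 * [69862^(-0.2) - (69862 + 12819134)^(-0.2)]
P/P0 = 0.066 * [0.1074365 - 0.03784044] = 0.004593340
P = 3774 * 0.004593340 = 17.335 MW

17.335


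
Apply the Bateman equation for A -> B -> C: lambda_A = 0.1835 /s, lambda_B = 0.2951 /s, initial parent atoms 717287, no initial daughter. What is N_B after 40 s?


N_B(t) = lambda_A * N_A0 / (lambda_B - lambda_A) * [exp(-lambda_A*t) - exp(-lambda_B*t)]
exp(-0.1835*40) = 6.490505e-04; exp(-0.2951*40) = 7.474600e-06
N_B = 0.1835 * 717287 / (0.2951 - 0.1835) * (6.490505e-04 - 7.474600e-06)
N_B = 756.68

756.68


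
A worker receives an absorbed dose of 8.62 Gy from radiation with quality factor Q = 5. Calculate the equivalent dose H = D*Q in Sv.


H = D * Q
H = 8.62 * 5
H = 43.100 Sv

43.100


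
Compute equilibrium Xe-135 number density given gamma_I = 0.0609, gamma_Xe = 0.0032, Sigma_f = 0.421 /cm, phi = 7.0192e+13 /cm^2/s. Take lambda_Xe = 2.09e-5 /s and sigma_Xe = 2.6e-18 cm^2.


Xe_eq = (gamma_I + gamma_Xe) * Sigma_f * phi / (lambda_Xe + sigma_Xe * phi)
Numerator = (0.0609 + 0.0032) * 0.421 * 7.0192e+13 = 1.894208e+12
Denominator = 2.09e-5 + 2.6e-18 * 7.0192e+13 = 2.033992e-04
Xe_eq = 1.894208e+12 / 2.033992e-04 = 9.3128e+15 /cm^3

9.3128e+15


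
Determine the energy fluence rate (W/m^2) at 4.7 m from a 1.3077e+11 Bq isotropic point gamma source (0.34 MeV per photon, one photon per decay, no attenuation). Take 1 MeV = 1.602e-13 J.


psi = A * E * 1.602e-13 / (4*pi*r^2)
psi = 1.3077e+11 * 0.34 * 1.602e-13 / (4*pi*4.7^2)
psi = 2.5659e-05 W/m^2

2.5659e-05


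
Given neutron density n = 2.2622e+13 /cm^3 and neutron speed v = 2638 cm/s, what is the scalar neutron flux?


phi = n * v
phi = 2.2622e+13 * 2638
phi = 5.9677e+16 /cm^2/s

5.9677e+16


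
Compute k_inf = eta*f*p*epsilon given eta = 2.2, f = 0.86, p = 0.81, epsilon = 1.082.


k_inf = eta * f * p * epsilon
k_inf = 2.2 * 0.86 * 0.81 * 1.082
k_inf = 1.6582

1.6582


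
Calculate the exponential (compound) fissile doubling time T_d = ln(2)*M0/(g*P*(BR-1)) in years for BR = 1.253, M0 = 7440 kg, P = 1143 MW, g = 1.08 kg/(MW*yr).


Breeding gain G = BR - 1 = 1.253 - 1 = 0.253
Fissile production rate = g * P * G = 1.08 * 1143 * 0.253 = 312.31332 kg/yr
T_d = ln(2) * M0 / (g * P * G)
T_d = ln(2) * 7440 / 312.31332 = 16.512 yr

16.512


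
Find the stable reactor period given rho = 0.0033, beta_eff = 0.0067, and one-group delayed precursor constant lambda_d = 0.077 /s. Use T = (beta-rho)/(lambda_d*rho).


T = (beta - rho) / (lambda_d * rho)
T = (0.0067 - 0.0033) / (0.077 * 0.0033)
T = 13.381 s

13.381


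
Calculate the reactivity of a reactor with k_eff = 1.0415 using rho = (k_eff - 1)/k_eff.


rho = (k_eff - 1) / k_eff
rho = (1.0415 - 1) / 1.0415
rho = 0.039846

0.039846


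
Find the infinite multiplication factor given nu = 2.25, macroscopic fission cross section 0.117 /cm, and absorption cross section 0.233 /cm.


k_inf = nu * Sigma_f / Sigma_a
k_inf = 2.25 * 0.117 / 0.233
k_inf = 1.1298

1.1298


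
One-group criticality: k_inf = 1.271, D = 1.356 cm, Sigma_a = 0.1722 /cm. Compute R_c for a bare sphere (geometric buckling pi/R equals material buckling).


L^2 = D / Sigma_a = 1.356 / 0.1722 = 7.874564 cm^2
B_m^2 = (k_inf - 1) / L^2 = (1.271 - 1) / 7.874564 = 0.03441460 /cm^2
For a bare sphere: B_g = pi/R, so R_c = pi / sqrt(B_m^2)
R_c = pi / sqrt(0.03441460) = 16.935 cm

16.935


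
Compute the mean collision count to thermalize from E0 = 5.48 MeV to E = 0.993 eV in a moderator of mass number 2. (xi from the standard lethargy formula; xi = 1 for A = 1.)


xi = 1 + (A-1)^2/(2A)*ln((A-1)/(A+1)) = 0.7253469 (for A = 2)
n = ln(E0/E) / xi
n = ln(5.48e6 / 0.993) / 0.7253469
n = ln(5.518630e+06) / 0.7253469 = 21.402

21.402


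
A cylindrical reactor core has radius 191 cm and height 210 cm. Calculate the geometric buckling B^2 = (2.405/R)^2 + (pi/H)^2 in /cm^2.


B^2 = (2.405/R)^2 + (pi/H)^2
B^2 = (2.405/191)^2 + (pi/210)^2
B^2 = 3.8235e-04 /cm^2

3.8235e-04


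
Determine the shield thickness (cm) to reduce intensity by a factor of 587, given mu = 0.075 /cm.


x = ln(factor) / mu
x = ln(587) / 0.075
x = 85.000 cm

85.000


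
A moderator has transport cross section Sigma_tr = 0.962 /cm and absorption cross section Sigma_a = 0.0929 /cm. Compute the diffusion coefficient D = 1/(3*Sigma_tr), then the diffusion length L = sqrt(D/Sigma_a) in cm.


D = 1 / (3 * Sigma_tr) = 1 / (3 * 0.962) = 0.3465003 cm
L = sqrt(D / Sigma_a)
L = sqrt(0.3465003 / 0.0929)
L = 1.9313 cm

1.9313


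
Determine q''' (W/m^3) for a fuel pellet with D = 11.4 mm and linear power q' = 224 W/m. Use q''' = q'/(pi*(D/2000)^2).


r = D / 2 / 1000 = 11.4 / 2 / 1000 = 0.0057 m
q''' = q' / (pi * r^2)
q''' = 224 / (pi * 0.0057^2)
q''' = 2.1946e+06 W/m^3

2.1946e+06


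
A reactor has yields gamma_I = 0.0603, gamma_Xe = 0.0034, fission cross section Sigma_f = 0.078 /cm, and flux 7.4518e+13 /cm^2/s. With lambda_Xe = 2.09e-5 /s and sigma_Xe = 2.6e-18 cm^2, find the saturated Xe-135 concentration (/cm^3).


Xe_eq = (gamma_I + gamma_Xe) * Sigma_f * phi / (lambda_Xe + sigma_Xe * phi)
Numerator = (0.0603 + 0.0034) * 0.078 * 7.4518e+13 = 3.702501e+11
Denominator = 2.09e-5 + 2.6e-18 * 7.4518e+13 = 2.146468e-04
Xe_eq = 3.702501e+11 / 2.146468e-04 = 1.7249e+15 /cm^3

1.7249e+15


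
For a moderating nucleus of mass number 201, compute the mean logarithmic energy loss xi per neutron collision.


xi = 1 + (A-1)^2/(2A) * ln((A-1)/(A+1))
xi = 1 + (201-1)^2/(2*201) * ln((201-1)/(201 +1))
xi = 0.0099173

0.0099173


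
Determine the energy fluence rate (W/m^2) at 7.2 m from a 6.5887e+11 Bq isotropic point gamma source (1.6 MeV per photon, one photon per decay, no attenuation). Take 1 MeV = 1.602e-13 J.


psi = A * E * 1.602e-13 / (4*pi*r^2)
psi = 6.5887e+11 * 1.6 * 1.602e-13 / (4*pi*7.2^2)
psi = 2.5924e-04 W/m^2

2.5924e-04


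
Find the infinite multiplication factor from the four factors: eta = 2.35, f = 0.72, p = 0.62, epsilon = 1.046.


k_inf = eta * f * p * epsilon
k_inf = 2.35 * 0.72 * 0.62 * 1.046
k_inf = 1.0973

1.0973


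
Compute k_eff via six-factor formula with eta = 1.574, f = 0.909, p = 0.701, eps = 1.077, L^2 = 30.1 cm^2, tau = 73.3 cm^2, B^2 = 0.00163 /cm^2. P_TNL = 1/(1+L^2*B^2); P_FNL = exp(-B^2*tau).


k_inf = eta*f*p*eps = 1.574*0.909*0.701*1.077 = 1.080195
P_TNL = 1/(1 + L^2*B^2) = 1/(1 + 30.1*0.00163) = 0.9532316
P_FNL = exp(-B^2*tau) = exp(-0.00163*73.3) = 0.8873826
k_eff = k_inf * P_TNL * P_FNL = 1.080195 * 0.9532316 * 0.8873826
k_eff = 0.91372

0.91372


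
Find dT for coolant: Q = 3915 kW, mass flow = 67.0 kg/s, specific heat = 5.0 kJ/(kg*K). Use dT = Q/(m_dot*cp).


dT = Q / (m_dot * cp)
dT = 3915 / (67.0 * 5.0)
dT = 11.687 C

11.687


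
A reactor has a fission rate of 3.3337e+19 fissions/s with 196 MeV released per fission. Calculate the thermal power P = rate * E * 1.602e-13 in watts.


P = fission_rate * E_MeV * 1.602e-13
P = 3.3337e+19 * 196 * 1.602e-13
P = 1.0468e+09 W

1.0468e+09


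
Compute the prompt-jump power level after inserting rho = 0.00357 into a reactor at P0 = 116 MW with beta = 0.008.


P1/P0 = beta / (beta - rho)
P1/P0 = 0.008 / (0.008 - 0.00357) = 1.805869
P1 = 116 * 1.805869 = 209.48 MW

209.48


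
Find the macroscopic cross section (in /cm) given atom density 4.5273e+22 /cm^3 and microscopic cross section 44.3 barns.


Sigma = N * sigma_barns * 1e-24
Sigma = 4.5273e+22 * 44.3 * 1e-24
Sigma = 2.0056 /cm

2.0056


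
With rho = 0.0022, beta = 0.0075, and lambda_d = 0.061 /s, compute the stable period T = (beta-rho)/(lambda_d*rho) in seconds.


T = (beta - rho) / (lambda_d * rho)
T = (0.0075 - 0.0022) / (0.061 * 0.0022)
T = 39.493 s

39.493


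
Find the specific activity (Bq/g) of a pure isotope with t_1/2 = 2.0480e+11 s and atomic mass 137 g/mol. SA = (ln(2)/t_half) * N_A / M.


lambda = ln(2) / t_half = ln(2) / 2.0480e+11 = 3.384508e-12 /s
SA = lambda * N_A / M
SA = 3.384508e-12 * 6.022e23 / 137
SA = 1.4877e+10 Bq/g

1.4877e+10


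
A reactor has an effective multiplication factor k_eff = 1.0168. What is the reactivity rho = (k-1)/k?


rho = (k_eff - 1) / k_eff
rho = (1.0168 - 1) / 1.0168
rho = 0.016522

0.016522


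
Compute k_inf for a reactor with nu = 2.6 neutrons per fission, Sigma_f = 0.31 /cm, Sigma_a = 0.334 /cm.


k_inf = nu * Sigma_f / Sigma_a
k_inf = 2.6 * 0.31 / 0.334
k_inf = 2.4132

2.4132


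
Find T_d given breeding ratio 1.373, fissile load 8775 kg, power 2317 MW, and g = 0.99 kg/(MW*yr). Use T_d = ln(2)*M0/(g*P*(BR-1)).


Breeding gain G = BR - 1 = 1.373 - 1 = 0.373
Fissile production rate = g * P * G = 0.99 * 2317 * 0.373 = 855.59859 kg/yr
T_d = ln(2) * M0 / (g * P * G)
T_d = ln(2) * 8775 / 855.59859 = 7.1089 yr

7.1089


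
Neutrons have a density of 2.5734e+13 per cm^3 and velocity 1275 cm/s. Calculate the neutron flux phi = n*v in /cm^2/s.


phi = n * v
phi = 2.5734e+13 * 1275
phi = 3.2811e+16 /cm^2/s

3.2811e+16


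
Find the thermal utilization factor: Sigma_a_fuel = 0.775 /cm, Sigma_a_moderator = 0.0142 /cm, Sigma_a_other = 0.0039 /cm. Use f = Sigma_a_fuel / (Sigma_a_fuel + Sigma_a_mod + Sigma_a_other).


f = Sigma_a_fuel / (Sigma_a_fuel + Sigma_a_mod + Sigma_a_other)
f = 0.775 / (0.775 + 0.0142 + 0.0039)
f = 0.97718

0.97718


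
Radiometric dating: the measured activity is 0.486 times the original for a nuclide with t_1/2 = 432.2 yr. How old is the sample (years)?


lambda = ln(2) / t_half = ln(2) / 432.2 = 0.001603765 /yr
t = -ln(A/A0) / lambda
t = -ln(0.486) / 0.001603765
t = 449.91 yr

449.91


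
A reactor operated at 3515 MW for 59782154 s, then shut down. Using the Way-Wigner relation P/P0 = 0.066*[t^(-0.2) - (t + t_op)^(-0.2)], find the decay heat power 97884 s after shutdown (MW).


P/P0 = 0.066 * [t^(-0.2) - (t + t_op)^(-0.2)]
P/P0 = 0.066 * [97884^(-0.2) - (97884 + 59782154)^(-0.2)]
P/P0 = 0.066 * [0.1004287 - 0.02783195] = 0.004791385
P = 3515 * 0.004791385 = 16.842 MW

16.842


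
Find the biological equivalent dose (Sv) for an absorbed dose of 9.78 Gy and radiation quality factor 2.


H = D * Q
H = 9.78 * 2
H = 19.560 Sv

19.560


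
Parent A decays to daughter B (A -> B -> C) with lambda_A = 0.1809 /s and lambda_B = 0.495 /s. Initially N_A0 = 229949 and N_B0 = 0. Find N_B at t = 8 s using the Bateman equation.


N_B(t) = lambda_A * N_A0 / (lambda_B - lambda_A) * [exp(-lambda_A*t) - exp(-lambda_B*t)]
exp(-0.1809*8) = 0.2352280; exp(-0.495*8) = 0.01906311
N_B = 0.1809 * 229949 / (0.495 - 0.1809) * (0.2352280 - 0.01906311)
N_B = 28628

28628


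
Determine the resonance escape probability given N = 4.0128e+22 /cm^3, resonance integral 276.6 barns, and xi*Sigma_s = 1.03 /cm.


p = exp(-N * I * 1e-24 / (xi*Sigma_s))
p = exp(-4.0128e+22 * 276.6 * 1e-24 / 1.03)
p = 2.0892e-05

2.0892e-05
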